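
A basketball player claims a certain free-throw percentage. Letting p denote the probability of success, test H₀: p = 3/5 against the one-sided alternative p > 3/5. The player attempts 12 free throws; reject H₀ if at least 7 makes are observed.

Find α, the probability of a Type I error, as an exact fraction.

162404433/244140625

The Type I error probability is α = P(Y ≥ 7) computed under H₀, where Y ~ Binomial(12, 3/5).
Summing C(12,j)(3/5)^j(2/5)^{12−j} for j = 7,…,12 gives 162404433/244140625.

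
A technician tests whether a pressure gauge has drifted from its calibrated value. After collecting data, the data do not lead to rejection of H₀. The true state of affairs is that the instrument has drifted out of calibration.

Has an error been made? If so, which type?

The conventional null hypothesis here is that the instrument is correctly calibrated.
H₀ was not rejected, but H₀ is actually false.
Failing to reject a false null hypothesis is a Type II error (false negative).

Type II error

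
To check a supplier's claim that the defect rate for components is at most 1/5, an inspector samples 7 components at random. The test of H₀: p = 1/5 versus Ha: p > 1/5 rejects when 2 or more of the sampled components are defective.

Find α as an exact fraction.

33069/78125

Under H₀, K ~ Binomial(7, 1/5); the Type I error rate is P(K ≥ 2).
Computing the lower-tail complement: 1 − 45056/78125 = 33069/78125.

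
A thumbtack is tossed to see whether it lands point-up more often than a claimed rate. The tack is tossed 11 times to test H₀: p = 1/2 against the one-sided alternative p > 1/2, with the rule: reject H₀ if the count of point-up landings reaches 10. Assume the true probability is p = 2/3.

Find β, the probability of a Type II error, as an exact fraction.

A Type II error is failing to reject when Ha holds: with p = 2/3, β = P(Y ≤ 9).
Adding the binomial probabilities P(Y=0)+…+P(Y=9) at p = 2/3 gives 163835/177147.

163835/177147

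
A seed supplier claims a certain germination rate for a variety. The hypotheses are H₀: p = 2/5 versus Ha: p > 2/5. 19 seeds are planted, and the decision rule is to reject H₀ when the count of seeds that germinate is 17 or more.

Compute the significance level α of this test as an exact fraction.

The Type I error probability is α = P(S ≥ 17) computed under H₀, where S ~ Binomial(19, 2/5).
Summing C(19,j)(2/5)^j(3/5)^{19−j} for j = 17,…,19 gives 217186304/19073486328125.

217186304/19073486328125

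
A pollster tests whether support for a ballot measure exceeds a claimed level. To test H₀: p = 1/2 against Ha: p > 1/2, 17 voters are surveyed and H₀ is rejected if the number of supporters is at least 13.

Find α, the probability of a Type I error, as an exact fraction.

1607/65536

α = P(reject H₀ | H₀ true) = P(Y ≥ 13 | p = 1/2), with Y ~ Binomial(17, 1/2).
Summing the upper tail: (2380 + 680 + 136 + 17 + 1) / 2^17 = 3214/131072 = 1607/65536.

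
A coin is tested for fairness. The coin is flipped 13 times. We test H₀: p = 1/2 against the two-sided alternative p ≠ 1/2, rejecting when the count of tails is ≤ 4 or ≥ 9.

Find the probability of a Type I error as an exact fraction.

Under H₀, K ~ Binomial(13, 1/2); α is the probability of landing in either tail, P(K ≤ 4) + P(K ≥ 9).
The two tails are symmetric, so α = 2·(1 + 13 + 78 + 286 + 715)/2^13 = 2186/8192 = 1093/4096.

1093/4096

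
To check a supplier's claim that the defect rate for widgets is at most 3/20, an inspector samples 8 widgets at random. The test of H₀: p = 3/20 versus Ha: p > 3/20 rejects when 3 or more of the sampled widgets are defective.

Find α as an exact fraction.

Under H₀, K ~ Binomial(8, 3/20); the Type I error rate is P(K ≥ 3).
Via the complement, α = 1 − Σ_{j=0}^{2} C(8,j)(3/20)^j(17/20)^{8-j} = 2693447019/25600000000.

2693447019/25600000000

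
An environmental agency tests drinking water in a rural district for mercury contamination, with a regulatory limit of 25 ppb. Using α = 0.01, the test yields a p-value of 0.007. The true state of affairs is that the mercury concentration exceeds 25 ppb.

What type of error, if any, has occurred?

No error — this is a correct decision.

The conventional null hypothesis is that the mercury concentration is at or below 25 ppb (safe).
Since p = 0.007 < α = 0.01, H₀ is rejected.
H₀ is false (actually the mercury concentration exceeds 25 ppb).
The decision matches the true state — no error.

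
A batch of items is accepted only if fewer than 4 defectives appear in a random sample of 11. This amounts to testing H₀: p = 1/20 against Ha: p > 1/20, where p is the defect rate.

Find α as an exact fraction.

Under H₀, S ~ Binomial(11, 1/20); the Type I error rate is P(S ≥ 4).
α = 1 − P(S ≤ 3) = 1 − 5112052475341/5120000000000 = 7947524659/5120000000000.

7947524659/5120000000000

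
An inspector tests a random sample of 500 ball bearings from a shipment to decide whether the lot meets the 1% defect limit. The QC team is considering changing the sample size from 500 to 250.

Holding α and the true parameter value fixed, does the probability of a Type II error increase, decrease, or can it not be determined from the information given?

It increases.

With less data the test statistic is noisier; under Ha, more outcomes land inside the acceptance region.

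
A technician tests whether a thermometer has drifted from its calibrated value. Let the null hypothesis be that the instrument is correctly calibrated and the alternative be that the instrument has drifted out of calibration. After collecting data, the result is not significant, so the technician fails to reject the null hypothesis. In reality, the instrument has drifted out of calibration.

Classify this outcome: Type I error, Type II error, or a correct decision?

Type II error

H₀ was not rejected, but H₀ is actually false.
Failing to reject a false null hypothesis is a Type II error (false negative).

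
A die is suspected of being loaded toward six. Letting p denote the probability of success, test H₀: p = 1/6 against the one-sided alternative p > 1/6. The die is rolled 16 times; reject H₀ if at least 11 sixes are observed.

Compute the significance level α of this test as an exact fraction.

4953527/940369969152

Under H₀, S ~ Binomial(16, 1/6), and α = P(S ≥ 11).
P(S ≥ 11) = Σ_{j=11}^{16} C(16,j)·(1/6)^j·(5/6)^{16-j} = 4953527/940369969152.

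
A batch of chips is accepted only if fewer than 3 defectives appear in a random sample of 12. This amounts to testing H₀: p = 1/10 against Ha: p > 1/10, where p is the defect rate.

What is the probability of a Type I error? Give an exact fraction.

Under H₀, X ~ Binomial(12, 1/10); the Type I error rate is P(X ≥ 3).
Via the complement, α = 1 − Σ_{j=0}^{2} C(12,j)(1/10)^j(9/10)^{12-j} = 22173995549/200000000000.

22173995549/200000000000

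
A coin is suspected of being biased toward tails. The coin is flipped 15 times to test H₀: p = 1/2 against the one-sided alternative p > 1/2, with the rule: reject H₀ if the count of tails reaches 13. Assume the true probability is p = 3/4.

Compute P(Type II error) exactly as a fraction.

β = P(fail to reject H₀ | Ha true) = P(K ≤ 12 | p = 3/4), K ~ Binomial(15, 3/4).
Summing C(15,j)·(3/4)^j·(1/4)^{15-j} for j = 0..12 gives 820244467/1073741824.

820244467/1073741824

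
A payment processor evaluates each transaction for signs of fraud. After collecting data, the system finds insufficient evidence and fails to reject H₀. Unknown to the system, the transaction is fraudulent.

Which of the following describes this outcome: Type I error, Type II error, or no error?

Type II error

The conventional null hypothesis here is that the transaction is legitimate.
H₀ was not rejected, but H₀ is actually false.
Failing to reject a false null hypothesis is a Type II error (false negative).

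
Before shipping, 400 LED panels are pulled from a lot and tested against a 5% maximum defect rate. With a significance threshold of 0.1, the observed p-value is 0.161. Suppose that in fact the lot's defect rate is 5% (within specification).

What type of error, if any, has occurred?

The conventional null hypothesis is that the lot's defect rate is 5% (within specification).
Since p = 0.161 ≥ α = 0.1, H₀ is not rejected.
H₀ is true (actually the lot's defect rate is 5% (within specification)).
The decision matches the true state — no error.

No error (correct decision).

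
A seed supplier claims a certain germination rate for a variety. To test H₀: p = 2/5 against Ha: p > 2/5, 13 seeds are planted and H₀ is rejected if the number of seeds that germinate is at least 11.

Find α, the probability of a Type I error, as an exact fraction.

The Type I error probability is α = P(S ≥ 11) computed under H₀, where S ~ Binomial(13, 2/5).
Summing C(13,j)(2/5)^j(3/5)^{13−j} for j = 11,…,13 gives 1605632/1220703125.

1605632/1220703125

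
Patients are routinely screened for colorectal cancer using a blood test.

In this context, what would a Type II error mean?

A Type II error would mean concluding that the patient does not have colorectal cancer (or at least failing to establish that the patient has colorectal cancer) when in fact the patient has colorectal cancer.

With the conventional null hypothesis that the patient does not have colorectal cancer:
A Type II error is failing to reject H₀ when H₀ is false.
Here that means clearing the patient as negative when actually the patient has colorectal cancer.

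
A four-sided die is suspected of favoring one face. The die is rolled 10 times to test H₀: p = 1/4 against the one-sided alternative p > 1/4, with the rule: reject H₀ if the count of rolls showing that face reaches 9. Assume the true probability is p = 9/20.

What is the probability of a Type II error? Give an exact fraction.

10193896961809/10240000000000

A Type II error is failing to reject when Ha holds: with p = 9/20, β = P(K ≤ 8).
Summing C(10,j)·(9/20)^j·(11/20)^{10-j} for j = 0..8 gives 10193896961809/10240000000000.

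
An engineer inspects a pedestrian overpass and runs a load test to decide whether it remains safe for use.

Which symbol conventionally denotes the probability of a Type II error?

β

P(Type II error) = P(fail to reject H₀ | H₀ false) = β.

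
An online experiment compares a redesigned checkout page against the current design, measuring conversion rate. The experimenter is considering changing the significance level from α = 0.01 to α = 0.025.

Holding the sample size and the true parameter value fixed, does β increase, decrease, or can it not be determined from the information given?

It decreases.

With a larger α the critical value moves toward the center, so more of the Ha sampling distribution lies in the rejection region.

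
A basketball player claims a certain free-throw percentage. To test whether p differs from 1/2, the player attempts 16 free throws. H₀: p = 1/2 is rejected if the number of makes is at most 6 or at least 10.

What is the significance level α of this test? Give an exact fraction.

14893/32768

The significance level is the null-hypothesis probability of the rejection region {≤6} ∪ {≥10}.
Each tail has probability (1 + 16 + 120 + 560 + 1820 + 4368 + 8008)/65536; doubling gives α = 29786/65536 = 14893/32768.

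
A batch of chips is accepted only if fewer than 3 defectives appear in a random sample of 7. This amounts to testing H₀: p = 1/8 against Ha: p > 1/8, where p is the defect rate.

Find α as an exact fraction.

α = P(reject H₀ | H₀ true) = P(X ≥ 3 | p = 1/8), X ~ Binomial(7, 1/8).
α = 1 − P(X ≤ 2) = 1 − 2000033/2097152 = 97119/2097152.

97119/2097152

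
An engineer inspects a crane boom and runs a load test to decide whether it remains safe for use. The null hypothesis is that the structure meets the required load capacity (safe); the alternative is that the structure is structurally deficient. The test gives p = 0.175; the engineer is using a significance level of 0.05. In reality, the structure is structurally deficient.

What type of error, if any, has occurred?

Type II error

Since p = 0.175 ≥ α = 0.05, H₀ is not rejected.
H₀ is false (actually the structure is structurally deficient).
Failing to reject a false H₀ is a Type II error.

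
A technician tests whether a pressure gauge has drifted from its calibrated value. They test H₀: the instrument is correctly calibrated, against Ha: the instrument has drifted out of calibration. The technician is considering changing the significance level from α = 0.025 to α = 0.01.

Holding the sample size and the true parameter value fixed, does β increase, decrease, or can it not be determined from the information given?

It increases.

A smaller α moves the rejection region further into the tail. With the alternative true, more outcomes now fall outside the rejection region, so failing to reject becomes more likely.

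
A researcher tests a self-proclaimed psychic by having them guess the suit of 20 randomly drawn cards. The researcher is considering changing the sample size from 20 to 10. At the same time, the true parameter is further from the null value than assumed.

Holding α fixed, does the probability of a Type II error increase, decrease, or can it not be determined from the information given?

Cannot be determined from the information given.

The first change alone would make β increase; the second alone would make β decrease. Which effect dominates depends on the magnitudes, which are not given.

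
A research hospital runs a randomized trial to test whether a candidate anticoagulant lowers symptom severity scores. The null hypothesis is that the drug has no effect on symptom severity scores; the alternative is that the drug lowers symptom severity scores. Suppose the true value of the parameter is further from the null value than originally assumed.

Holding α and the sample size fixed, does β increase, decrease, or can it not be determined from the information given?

It decreases.

A bigger departure from H₀ is easier for the test to detect, so it fails to reject less often.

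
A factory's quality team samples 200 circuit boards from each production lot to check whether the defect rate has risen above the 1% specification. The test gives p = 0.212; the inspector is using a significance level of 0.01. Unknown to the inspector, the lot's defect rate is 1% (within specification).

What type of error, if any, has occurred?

Neither — the decision is correct.

The conventional null hypothesis is that the lot's defect rate is 1% (within specification).
Since p = 0.212 ≥ α = 0.01, H₀ is not rejected.
H₀ is true (actually the lot's defect rate is 1% (within specification)).
The decision matches the true state — no error.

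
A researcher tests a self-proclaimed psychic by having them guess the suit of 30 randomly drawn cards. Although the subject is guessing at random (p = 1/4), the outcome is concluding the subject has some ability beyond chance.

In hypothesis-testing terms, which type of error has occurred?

The null hypothesis here is that the subject is guessing at random (p = 1/4).
'Concluding the subject has some ability beyond chance' corresponds to rejecting H₀.
H₀ was rejected but H₀ is true — a Type I error (false positive).

Type I error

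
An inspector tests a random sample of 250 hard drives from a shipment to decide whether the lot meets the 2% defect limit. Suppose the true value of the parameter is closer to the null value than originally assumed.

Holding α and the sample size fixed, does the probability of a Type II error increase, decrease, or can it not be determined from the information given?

A smaller departure from H₀ means the test statistic under Ha is distributed closer to where it would be under H₀; rejection becomes less likely.

It increases.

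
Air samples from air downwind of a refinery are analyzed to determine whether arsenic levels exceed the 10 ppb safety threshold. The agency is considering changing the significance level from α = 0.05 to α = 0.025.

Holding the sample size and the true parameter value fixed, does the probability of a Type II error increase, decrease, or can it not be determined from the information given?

Lowering α raises the bar for rejection; under Ha, the test now fails to reject on outcomes it previously would have rejected.

It increases.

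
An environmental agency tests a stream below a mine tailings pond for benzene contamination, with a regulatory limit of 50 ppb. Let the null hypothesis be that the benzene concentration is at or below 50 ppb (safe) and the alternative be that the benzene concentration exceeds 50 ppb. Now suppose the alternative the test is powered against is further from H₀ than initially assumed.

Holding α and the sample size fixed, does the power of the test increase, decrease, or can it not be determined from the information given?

It increases.

A larger true effect moves the Ha sampling distribution further from the H₀ critical value, making rejection more likely when Ha is true.
Since power = 1 − β and β decreases, power increases.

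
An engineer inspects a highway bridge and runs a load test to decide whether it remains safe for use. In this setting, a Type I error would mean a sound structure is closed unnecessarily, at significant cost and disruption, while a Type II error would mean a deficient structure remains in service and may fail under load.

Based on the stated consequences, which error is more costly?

Type II error

The Type II consequence (a deficient structure remains in service and may fail under load) is more severe than the Type I consequence (a sound structure is closed unnecessarily, at significant cost and disruption).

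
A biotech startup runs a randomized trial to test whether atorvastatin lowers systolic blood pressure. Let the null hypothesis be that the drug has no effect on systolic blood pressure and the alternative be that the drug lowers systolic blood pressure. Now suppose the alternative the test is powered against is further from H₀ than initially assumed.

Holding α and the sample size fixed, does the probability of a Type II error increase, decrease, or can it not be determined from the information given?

It decreases.

The further the true parameter sits from the null value, the more of the Ha sampling distribution falls in the rejection region.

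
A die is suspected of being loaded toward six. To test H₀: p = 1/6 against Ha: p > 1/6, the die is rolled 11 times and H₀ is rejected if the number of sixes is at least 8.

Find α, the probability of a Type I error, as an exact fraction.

919/15116544

α = P(reject H₀ | H₀ true) = P(Y ≥ 8 | p = 1/6), with Y ~ Binomial(11, 1/6).
P(Y ≥ 8) = Σ_{j=8}^{11} C(11,j)·(1/6)^j·(5/6)^{11-j} = 919/15116544.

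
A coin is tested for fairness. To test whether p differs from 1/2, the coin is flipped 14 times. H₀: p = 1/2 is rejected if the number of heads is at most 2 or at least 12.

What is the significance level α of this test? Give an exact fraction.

Under H₀, Y ~ Binomial(14, 1/2); α is the probability of landing in either tail, P(Y ≤ 2) + P(Y ≥ 12).
The two tails are symmetric, so α = 2·(1 + 14 + 91)/2^14 = 212/16384 = 53/4096.

53/4096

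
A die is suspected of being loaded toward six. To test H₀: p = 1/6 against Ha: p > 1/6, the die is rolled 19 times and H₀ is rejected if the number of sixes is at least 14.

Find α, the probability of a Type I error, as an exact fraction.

1620229/25389989167104

Under H₀, K ~ Binomial(19, 1/6), and α = P(K ≥ 14).
Adding the binomial terms for j = 14 through 19 with p = 1/6 yields 1620229/25389989167104.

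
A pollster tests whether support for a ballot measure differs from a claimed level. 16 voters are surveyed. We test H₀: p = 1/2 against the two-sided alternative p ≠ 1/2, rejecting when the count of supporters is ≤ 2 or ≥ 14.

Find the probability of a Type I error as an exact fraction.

137/32768

α = P(X ≤ 2 or X ≥ 14 | p = 1/2), X ~ Binomial(16, 1/2).
Each tail has probability (1 + 16 + 120)/65536; doubling gives α = 274/65536 = 137/32768.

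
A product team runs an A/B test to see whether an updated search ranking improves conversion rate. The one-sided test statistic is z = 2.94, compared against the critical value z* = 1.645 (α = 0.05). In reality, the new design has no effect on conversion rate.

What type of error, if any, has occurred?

Type I error

The conventional null hypothesis is that the new design has no effect on conversion rate.
Since z = 2.94 > z* = 1.645, H₀ is rejected.
H₀ is true (actually the new design has no effect on conversion rate).
Rejecting a true H₀ is a Type I error.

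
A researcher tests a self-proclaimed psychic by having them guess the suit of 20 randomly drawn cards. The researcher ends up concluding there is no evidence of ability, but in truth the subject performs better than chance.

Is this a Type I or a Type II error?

The null hypothesis here is that the subject is guessing at random (p = 1/4).
'Concluding there is no evidence of ability' corresponds to failing to reject H₀.
H₀ was not rejected but H₀ is false — a Type II error (false negative).

Type II error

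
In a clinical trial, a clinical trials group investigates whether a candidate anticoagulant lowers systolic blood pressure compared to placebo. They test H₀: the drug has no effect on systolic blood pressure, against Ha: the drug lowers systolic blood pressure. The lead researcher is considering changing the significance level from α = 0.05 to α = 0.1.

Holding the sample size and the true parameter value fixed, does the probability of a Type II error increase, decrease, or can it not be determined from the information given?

It decreases.

Relaxing α lowers the evidence threshold; under Ha, outcomes that previously fell short now trigger rejection.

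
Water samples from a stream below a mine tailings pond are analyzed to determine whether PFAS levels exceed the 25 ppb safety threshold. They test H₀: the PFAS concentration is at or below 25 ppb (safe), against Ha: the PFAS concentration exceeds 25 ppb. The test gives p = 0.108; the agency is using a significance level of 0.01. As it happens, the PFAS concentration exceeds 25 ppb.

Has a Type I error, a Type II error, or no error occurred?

Type II error

Since p = 0.108 ≥ α = 0.01, H₀ is not rejected.
H₀ is false (actually the PFAS concentration exceeds 25 ppb).
Failing to reject a false H₀ is a Type II error.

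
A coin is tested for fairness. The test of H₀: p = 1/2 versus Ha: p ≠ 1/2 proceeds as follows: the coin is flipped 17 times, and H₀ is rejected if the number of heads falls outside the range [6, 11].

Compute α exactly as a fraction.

α = P(S ≤ 5 or S ≥ 12 | p = 1/2), S ~ Binomial(17, 1/2).
By symmetry, α = 2·P(S ≤ 5) = 2·(1 + 17 + 136 + 680 + 2380 + 6188)/131072 = 18804/131072 = 4701/32768.

4701/32768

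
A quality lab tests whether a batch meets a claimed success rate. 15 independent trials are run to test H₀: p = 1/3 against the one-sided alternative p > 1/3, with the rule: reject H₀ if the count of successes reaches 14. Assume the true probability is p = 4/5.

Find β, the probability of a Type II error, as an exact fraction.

25417304461/30517578125

β = P(fail to reject H₀ | Ha true) = P(S ≤ 13 | p = 4/5), S ~ Binomial(15, 4/5).
Equivalently, β = 1 − P(S ≥ 14) = 25417304461/30517578125.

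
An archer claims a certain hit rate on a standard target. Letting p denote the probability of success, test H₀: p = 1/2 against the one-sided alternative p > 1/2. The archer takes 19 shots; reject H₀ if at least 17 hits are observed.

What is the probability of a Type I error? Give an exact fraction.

Under H₀, K ~ Binomial(19, 1/2), and α = P(K ≥ 17).
That's C(19,17) + C(19,18) + C(19,19) over 2^19, i.e. (171 + 19 + 1)/524288 = 191/524288.

191/524288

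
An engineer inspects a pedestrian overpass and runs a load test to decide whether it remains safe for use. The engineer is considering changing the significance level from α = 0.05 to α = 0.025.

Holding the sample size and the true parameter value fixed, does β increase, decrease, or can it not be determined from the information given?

It increases.

A smaller α moves the rejection region further into the tail. With the alternative true, more outcomes now fall outside the rejection region, so failing to reject becomes more likely.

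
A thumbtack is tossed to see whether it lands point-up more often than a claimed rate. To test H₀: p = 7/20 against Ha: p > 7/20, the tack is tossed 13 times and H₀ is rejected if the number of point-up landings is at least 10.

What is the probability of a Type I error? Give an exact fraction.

Under H₀, K ~ Binomial(13, 7/20), and α = P(K ≥ 10).
Adding the binomial terms for j = 10 through 13 with p = 7/20 yields 5149806264519/2048000000000000.

5149806264519/2048000000000000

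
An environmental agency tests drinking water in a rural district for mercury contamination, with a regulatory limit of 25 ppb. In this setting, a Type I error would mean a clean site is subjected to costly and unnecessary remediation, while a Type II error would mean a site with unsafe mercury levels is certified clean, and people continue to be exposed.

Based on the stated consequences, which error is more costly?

Type II error

The Type II consequence (a site with unsafe mercury levels is certified clean, and people continue to be exposed) is more severe than the Type I consequence (a clean site is subjected to costly and unnecessary remediation).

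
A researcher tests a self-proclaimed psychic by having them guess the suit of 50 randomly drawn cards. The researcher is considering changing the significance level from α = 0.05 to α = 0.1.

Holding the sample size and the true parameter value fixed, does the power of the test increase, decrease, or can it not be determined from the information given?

It increases.

A larger α widens the rejection region, so when the alternative is true more outcomes lead to rejection — failing to reject becomes less likely.
Since power = 1 − β and β decreases, power increases.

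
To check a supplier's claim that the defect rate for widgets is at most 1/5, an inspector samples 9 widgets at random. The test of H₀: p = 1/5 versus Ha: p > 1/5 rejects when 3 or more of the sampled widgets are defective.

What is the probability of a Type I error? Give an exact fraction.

511333/1953125

Under H₀, K ~ Binomial(9, 1/5); the Type I error rate is P(K ≥ 3).
Via the complement, α = 1 − Σ_{j=0}^{2} C(9,j)(1/5)^j(4/5)^{9-j} = 511333/1953125.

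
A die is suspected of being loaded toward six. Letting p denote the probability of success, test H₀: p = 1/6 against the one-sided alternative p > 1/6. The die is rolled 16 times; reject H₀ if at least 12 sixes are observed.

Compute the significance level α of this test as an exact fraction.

134509/313456656384

Under H₀, X ~ Binomial(16, 1/6), and α = P(X ≥ 12).
P(X ≥ 12) = Σ_{j=12}^{16} C(16,j)·(1/6)^j·(5/6)^{16-j} = 134509/313456656384.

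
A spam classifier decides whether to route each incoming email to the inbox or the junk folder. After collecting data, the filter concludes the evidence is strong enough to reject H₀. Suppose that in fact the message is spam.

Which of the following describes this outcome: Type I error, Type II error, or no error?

The conventional null hypothesis here is that the message is legitimate (not spam).
The test rejected a false H₀ — the decision matches the true state.

No error — this is a correct decision.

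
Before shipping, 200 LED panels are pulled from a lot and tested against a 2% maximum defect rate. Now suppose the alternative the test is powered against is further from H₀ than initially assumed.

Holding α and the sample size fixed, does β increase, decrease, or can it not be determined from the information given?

It decreases.

A larger true effect moves the Ha sampling distribution further from the H₀ critical value, making rejection more likely when Ha is true.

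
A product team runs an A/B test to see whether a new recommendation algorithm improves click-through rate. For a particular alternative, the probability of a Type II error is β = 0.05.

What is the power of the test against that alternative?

Power = 1 − β = 1 − 0.05 = 0.95.

0.95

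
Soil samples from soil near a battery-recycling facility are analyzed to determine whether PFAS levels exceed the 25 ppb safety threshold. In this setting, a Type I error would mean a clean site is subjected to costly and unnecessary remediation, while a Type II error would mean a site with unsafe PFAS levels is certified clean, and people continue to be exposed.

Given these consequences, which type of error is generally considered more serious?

Type II error

The Type II consequence (a site with unsafe PFAS levels is certified clean, and people continue to be exposed) is more severe than the Type I consequence (a clean site is subjected to costly and unnecessary remediation).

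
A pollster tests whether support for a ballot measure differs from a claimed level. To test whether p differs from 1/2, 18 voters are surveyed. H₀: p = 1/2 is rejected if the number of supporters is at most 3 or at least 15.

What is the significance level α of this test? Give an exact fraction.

247/32768

The significance level is the null-hypothesis probability of the rejection region {≤3} ∪ {≥15}.
By symmetry, α = 2·P(X ≤ 3) = 2·(1 + 18 + 153 + 816)/262144 = 1976/262144 = 247/32768.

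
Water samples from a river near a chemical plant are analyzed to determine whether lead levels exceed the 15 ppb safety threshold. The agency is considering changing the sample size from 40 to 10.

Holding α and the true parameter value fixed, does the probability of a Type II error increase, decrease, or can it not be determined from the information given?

It increases.

A smaller sample increases the standard error, so the sampling distributions under H₀ and Ha overlap more.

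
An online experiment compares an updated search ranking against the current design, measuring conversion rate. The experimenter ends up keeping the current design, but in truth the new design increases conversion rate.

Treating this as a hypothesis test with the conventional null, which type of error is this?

The null hypothesis here is that the new design has no effect on conversion rate.
'Keeping the current design' corresponds to failing to reject H₀.
H₀ was not rejected but H₀ is false — a Type II error (false negative).

Type II error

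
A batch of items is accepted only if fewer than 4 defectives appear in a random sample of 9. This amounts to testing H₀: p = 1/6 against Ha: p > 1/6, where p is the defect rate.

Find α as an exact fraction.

241973/5038848

The significance level is the probability, assuming p = 1/6, of seeing 4 or more defectives in 9 draws.
α = 1 − P(K ≤ 3) = 1 − 4796875/5038848 = 241973/5038848.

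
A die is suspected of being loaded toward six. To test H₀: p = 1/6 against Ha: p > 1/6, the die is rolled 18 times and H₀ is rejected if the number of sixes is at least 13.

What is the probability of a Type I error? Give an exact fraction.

3599177/12694994583552

The Type I error probability is α = P(S ≥ 13) computed under H₀, where S ~ Binomial(18, 1/6).
Summing C(18,j)(1/6)^j(5/6)^{18−j} for j = 13,…,18 gives 3599177/12694994583552.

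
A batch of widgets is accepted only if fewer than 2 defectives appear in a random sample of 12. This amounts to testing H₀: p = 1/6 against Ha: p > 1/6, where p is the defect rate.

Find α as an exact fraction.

α = P(reject H₀ | H₀ true) = P(X ≥ 2 | p = 1/6), X ~ Binomial(12, 1/6).
Computing the lower-tail complement: 1 − 830078125/2176782336 = 1346704211/2176782336.

1346704211/2176782336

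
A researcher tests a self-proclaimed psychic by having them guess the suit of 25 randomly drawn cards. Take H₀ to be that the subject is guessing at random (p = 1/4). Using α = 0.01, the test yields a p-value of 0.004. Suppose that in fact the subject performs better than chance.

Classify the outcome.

No error (correct decision).

Since p = 0.004 < α = 0.01, H₀ is rejected.
H₀ is false (actually the subject performs better than chance).
The decision matches the true state — no error.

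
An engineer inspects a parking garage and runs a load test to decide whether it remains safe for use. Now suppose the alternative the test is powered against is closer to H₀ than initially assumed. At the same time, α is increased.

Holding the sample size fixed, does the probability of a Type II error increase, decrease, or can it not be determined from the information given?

The first change alone would make β increase; the second alone would make β decrease. Which effect dominates depends on the magnitudes, which are not given.

Cannot be determined from the information given.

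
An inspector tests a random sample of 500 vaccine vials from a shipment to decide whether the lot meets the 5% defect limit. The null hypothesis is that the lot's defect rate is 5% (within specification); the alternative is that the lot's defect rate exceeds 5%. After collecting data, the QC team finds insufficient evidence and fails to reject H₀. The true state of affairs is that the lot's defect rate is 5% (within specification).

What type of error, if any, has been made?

The test retained a true H₀ — the decision matches the true state.

No error — this is a correct decision.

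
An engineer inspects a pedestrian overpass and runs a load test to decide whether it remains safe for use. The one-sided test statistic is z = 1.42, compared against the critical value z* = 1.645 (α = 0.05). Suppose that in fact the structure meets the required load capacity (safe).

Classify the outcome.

The conventional null hypothesis is that the structure meets the required load capacity (safe).
Since z = 1.42 ≤ z* = 1.645, H₀ is not rejected.
H₀ is true (actually the structure meets the required load capacity (safe)).
The decision matches the true state — no error.

No error (correct decision).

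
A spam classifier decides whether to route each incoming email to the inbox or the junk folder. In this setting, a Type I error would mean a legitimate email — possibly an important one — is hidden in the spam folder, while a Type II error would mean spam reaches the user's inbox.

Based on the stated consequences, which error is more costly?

Type I error

The Type I consequence (a legitimate email — possibly an important one — is hidden in the spam folder) is more severe than the Type II consequence (spam reaches the user's inbox).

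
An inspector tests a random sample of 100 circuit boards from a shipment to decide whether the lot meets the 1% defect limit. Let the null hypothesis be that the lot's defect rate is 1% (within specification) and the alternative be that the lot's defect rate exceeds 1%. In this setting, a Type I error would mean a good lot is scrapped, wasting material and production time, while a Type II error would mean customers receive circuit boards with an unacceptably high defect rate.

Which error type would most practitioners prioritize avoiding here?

Type II error

The Type II consequence (customers receive circuit boards with an unacceptably high defect rate) is more severe than the Type I consequence (a good lot is scrapped, wasting material and production time).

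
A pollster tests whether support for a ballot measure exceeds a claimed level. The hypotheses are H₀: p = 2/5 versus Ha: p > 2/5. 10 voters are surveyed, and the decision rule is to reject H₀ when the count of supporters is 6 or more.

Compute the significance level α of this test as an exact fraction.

α = P(reject H₀ | H₀ true) = P(S ≥ 6 | p = 2/5), with S ~ Binomial(10, 2/5).
Adding the binomial terms for j = 6 through 10 with p = 2/5 yields 1623424/9765625.

1623424/9765625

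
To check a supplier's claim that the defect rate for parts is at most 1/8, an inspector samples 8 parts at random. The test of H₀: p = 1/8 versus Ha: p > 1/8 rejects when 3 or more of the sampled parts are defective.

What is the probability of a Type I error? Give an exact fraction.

1129899/16777216

Under H₀, S ~ Binomial(8, 1/8); the Type I error rate is P(S ≥ 3).
Via the complement, α = 1 − Σ_{j=0}^{2} C(8,j)(1/8)^j(7/8)^{8-j} = 1129899/16777216.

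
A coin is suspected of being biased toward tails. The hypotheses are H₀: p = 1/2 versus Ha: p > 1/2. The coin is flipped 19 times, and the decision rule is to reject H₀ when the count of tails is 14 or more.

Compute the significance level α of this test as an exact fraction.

The Type I error probability is α = P(Y ≥ 14) computed under H₀, where Y ~ Binomial(19, 1/2).
P(Y ≥ 14) = [C(19,14) + C(19,15) + C(19,16) + C(19,17) + C(19,18) + C(19,19)] / 2^19 = (11628 + 3876 + 969 + 171 + 19 + 1) / 524288 = 16664/524288 = 2083/65536.

2083/65536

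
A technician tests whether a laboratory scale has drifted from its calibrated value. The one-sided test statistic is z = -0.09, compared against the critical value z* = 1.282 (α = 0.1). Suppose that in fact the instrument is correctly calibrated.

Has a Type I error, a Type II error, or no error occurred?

The conventional null hypothesis is that the instrument is correctly calibrated.
Since z = -0.09 ≤ z* = 1.282, H₀ is not rejected.
H₀ is true (actually the instrument is correctly calibrated).
The decision matches the true state — no error.

No error — this is a correct decision.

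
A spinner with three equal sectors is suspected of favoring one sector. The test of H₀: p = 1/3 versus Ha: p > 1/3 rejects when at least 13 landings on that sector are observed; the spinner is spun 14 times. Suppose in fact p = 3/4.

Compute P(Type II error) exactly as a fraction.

β = P(fail to reject H₀ | Ha true) = P(X ≤ 12 | p = 3/4), X ~ Binomial(14, 3/4).
Summing C(14,j)·(3/4)^j·(1/4)^{14-j} for j = 0..12 gives 241331965/268435456.

241331965/268435456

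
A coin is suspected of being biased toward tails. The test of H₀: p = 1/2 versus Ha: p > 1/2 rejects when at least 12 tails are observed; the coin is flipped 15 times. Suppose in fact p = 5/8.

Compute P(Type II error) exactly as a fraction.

β = P(fail to reject H₀ | Ha true) = P(S ≤ 11 | p = 5/8), S ~ Binomial(15, 5/8).
Equivalently, β = 1 − P(S ≥ 12) = 7681591069083/8796093022208.

7681591069083/8796093022208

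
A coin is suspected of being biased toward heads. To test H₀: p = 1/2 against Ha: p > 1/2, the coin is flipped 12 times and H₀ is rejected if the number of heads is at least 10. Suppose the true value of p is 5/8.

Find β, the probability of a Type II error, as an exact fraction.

60916742361/68719476736

β = P(fail to reject H₀ | Ha true) = P(K ≤ 9 | p = 5/8), K ~ Binomial(12, 5/8).
Summing C(12,j)·(5/8)^j·(3/8)^{12-j} for j = 0..9 gives 60916742361/68719476736.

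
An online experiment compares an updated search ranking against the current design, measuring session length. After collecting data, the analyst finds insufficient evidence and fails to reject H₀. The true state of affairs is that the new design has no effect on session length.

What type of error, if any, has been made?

Neither — the decision is correct.

The conventional null hypothesis here is that the new design has no effect on session length.
The test retained a true H₀ — the decision matches the true state.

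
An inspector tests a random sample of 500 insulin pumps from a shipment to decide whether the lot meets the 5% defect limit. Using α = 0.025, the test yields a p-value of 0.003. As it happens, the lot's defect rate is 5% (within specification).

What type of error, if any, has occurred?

The conventional null hypothesis is that the lot's defect rate is 5% (within specification).
Since p = 0.003 < α = 0.025, H₀ is rejected.
H₀ is true (actually the lot's defect rate is 5% (within specification)).
Rejecting a true H₀ is a Type I error.

Type I error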